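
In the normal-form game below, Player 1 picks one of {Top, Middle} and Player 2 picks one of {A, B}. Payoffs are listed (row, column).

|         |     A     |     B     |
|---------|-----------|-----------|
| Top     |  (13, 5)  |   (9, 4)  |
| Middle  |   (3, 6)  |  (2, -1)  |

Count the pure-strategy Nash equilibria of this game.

1

(Top, A): Player 1 gets 13 (best alternative 3); Player 2 gets 5 (best alternative 4). Neither deviates — NE.
(Middle, B) is not a NE: Player 1 would switch to Top (9 > 2).
No other cell survives both best-response checks, so there is 1 pure NE.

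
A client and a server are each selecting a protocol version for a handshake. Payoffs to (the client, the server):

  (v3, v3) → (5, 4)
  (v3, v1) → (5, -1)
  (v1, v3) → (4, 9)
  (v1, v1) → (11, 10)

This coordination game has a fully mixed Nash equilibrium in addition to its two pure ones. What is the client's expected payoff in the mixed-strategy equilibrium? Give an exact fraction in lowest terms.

5

The server mixes with probability q on v3, chosen so the client is indifferent: 5q + 5(1−q) = 4q + 11(1−q) gives q = 6/7.
The client's expected payoff (from either row, since indifferent) is 5·6/7 + 5·1/7 = 5.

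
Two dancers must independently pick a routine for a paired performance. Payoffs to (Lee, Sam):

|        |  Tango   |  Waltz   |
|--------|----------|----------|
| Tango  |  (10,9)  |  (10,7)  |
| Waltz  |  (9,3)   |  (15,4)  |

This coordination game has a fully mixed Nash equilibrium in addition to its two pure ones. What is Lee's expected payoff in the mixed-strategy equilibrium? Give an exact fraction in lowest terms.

Sam mixes with probability q on Tango, chosen so Lee is indifferent: 10q + 10(1−q) = 9q + 15(1−q) gives q = 5/6.
Lee's expected payoff (from either row, since indifferent) is 10·5/6 + 10·1/6 = 10.

10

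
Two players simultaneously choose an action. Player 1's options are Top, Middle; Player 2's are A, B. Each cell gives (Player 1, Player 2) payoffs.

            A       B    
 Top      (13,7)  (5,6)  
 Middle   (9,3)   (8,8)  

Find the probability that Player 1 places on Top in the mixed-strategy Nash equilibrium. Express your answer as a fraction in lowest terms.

Player 1's mix p on Top must make Player 2 indifferent between A and B.
Player 2's payoff from A: 7p + 3(1−p). From B: 6p + 8(1−p).
Set equal: 1p = 5(1−p) → p = 5/6.

5/6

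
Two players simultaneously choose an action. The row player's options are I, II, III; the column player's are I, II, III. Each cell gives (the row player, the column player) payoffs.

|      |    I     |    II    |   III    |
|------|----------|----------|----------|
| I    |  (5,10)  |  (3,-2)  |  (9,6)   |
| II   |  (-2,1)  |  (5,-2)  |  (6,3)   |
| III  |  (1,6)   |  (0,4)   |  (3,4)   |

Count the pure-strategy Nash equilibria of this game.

1

Both I: the row player gets 5 (best alternative 1); the column player gets 10 (best alternative 6). Neither deviates — NE.
Both III is not a NE: the row player would switch to I (9 > 3).
No other cell survives both best-response checks, so there is 1 pure NE.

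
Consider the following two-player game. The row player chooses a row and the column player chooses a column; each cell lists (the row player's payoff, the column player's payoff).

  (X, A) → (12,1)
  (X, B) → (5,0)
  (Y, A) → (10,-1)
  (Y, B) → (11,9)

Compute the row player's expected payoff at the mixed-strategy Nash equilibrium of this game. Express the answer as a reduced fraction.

41/4

The column player mixes with probability q on A, chosen so the row player is indifferent: 12q + 5(1−q) = 10q + 11(1−q) gives q = 3/4.
The row player's expected payoff (from either row, since indifferent) is 12·3/4 + 5·1/4 = 41/4.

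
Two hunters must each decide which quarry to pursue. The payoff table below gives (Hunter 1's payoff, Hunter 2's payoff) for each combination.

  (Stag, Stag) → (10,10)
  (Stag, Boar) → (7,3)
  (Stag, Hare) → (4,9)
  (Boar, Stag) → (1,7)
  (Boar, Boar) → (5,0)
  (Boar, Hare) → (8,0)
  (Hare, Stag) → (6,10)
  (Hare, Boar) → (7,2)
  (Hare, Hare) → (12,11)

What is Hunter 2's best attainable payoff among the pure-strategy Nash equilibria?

Both Stag is a pure NE (Hunter 1: 10 ≥ 6; Hunter 2: 10 ≥ 9). Hunter 2 gets 10.
Both Hare is a pure NE (Hunter 1: 12 ≥ 8; Hunter 2: 11 ≥ 10). Hunter 2 gets 11.
Every other cell has a profitable deviation for at least one player. Highest of {10, 11} is 11.

11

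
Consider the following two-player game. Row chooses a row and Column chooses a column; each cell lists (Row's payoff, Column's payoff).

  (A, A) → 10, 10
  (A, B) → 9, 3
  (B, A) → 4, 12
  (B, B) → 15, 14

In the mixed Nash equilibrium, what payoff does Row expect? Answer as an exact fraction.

19/2

Column mixes with probability q on A, chosen so Row is indifferent: 10q + 9(1−q) = 4q + 15(1−q) gives q = 1/2.
Row's expected payoff (from either row, since indifferent) is 10·1/2 + 9·1/2 = 19/2.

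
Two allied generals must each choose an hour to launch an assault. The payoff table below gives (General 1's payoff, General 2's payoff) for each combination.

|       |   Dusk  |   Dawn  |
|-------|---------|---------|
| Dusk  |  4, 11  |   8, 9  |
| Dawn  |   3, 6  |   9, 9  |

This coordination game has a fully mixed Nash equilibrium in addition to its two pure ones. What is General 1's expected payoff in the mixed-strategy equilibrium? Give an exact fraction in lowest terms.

6

General 2 mixes with probability q on Dusk, chosen so General 1 is indifferent: 4q + 8(1−q) = 3q + 9(1−q) gives q = 1/2.
General 1's expected payoff (from either row, since indifferent) is 4·1/2 + 8·1/2 = 6.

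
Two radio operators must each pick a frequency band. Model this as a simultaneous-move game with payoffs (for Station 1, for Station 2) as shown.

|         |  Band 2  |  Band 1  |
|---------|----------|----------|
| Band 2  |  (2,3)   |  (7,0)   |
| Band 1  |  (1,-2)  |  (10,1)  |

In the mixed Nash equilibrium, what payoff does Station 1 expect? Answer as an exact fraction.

Station 2 mixes with probability q on Band 2, chosen so Station 1 is indifferent: 2q + 7(1−q) = 1q + 10(1−q) gives q = 3/4.
Station 1's expected payoff (from either row, since indifferent) is 2·3/4 + 7·1/4 = 13/4.

13/4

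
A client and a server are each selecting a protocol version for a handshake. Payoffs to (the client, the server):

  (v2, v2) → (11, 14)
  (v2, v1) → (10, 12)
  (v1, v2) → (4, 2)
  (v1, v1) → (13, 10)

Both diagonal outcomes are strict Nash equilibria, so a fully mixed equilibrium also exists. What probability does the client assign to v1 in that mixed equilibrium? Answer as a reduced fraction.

1/5

The client's mix p on v2 must make the server indifferent between v2 and v1.
The server's payoff from v2: 14p + 2(1−p). From v1: 12p + 10(1−p).
Set equal: 2p = 8(1−p) → p = 8/10 = 4/5.
Probability on v1 is 1 − 4/5 = 1/5.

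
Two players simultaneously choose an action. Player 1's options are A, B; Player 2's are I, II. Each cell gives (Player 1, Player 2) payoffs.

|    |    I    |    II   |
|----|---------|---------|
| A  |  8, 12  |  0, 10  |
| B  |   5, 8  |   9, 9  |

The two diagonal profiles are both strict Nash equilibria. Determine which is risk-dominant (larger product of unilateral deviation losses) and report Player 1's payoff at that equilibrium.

9

At (A, I): Player 1 loses 8 − 5 = 3 by deviating; Player 2 loses 12 − 10 = 2. Product = 3·2 = 6.
At (B, II): Player 1 loses 9 − 0 = 9 by deviating; Player 2 loses 9 − 8 = 1. Product = 9·1 = 9.
9 > 6, so (B, II) is risk-dominant. Player 1's payoff there is 9.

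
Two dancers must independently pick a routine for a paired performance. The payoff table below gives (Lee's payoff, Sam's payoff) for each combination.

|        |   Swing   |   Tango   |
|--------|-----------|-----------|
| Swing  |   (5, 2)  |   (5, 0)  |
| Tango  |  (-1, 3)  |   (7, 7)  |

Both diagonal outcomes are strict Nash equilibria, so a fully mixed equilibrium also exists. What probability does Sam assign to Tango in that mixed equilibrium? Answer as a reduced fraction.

Sam's mix q on Swing must make Lee indifferent between Swing and Tango.
Lee's payoff from Swing: 5q + 5(1−q). From Tango: (-1)q + 7(1−q).
Set equal: 6q = 2(1−q) → q = 2/8 = 1/4.
Probability on Tango is 1 − 1/4 = 3/4.

3/4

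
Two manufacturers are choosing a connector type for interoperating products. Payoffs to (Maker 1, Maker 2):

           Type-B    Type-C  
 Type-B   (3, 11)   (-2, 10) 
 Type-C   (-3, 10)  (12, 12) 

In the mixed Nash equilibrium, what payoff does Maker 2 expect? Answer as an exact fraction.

Maker 1 mixes with probability p on Type-B, chosen so Maker 2 is indifferent: 11p + 10(1−p) = 10p + 12(1−p) gives p = 2/3.
Maker 2's expected payoff is 11·2/3 + 10·1/3 = 32/3.

32/3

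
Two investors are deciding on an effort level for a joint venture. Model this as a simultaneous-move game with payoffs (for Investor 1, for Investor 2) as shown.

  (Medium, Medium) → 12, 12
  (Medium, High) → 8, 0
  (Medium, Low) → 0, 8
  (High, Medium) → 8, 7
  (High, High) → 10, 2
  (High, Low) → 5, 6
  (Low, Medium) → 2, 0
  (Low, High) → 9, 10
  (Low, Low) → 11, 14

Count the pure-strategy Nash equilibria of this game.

2

Both Medium: Investor 1 gets 12 (best alternative 8); Investor 2 gets 12 (best alternative 8). Neither deviates — NE.
Both Low: Investor 1 gets 11 (best alternative 5); Investor 2 gets 14 (best alternative 10). Neither deviates — NE.
Both High is not a NE: Investor 2 would switch to Medium (7 > 2).
No other cell survives both best-response checks, so there are 2 pure NE.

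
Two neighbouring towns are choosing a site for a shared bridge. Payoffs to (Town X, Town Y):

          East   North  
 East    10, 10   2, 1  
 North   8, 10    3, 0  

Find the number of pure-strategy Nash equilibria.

1

Both East: Town X gets 10 (best alternative 8); Town Y gets 10 (best alternative 1). Neither deviates — NE.
Both North is not a NE: Town Y would switch to East (10 > 0).
No other cell survives both best-response checks, so there is 1 pure NE.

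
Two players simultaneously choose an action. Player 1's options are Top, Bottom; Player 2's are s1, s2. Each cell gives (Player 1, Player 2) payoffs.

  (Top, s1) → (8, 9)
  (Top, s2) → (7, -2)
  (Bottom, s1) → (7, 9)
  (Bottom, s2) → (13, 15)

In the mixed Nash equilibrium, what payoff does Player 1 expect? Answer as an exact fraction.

Player 2 mixes with probability q on s1, chosen so Player 1 is indifferent: 8q + 7(1−q) = 7q + 13(1−q) gives q = 6/7.
Player 1's expected payoff (from either row, since indifferent) is 8·6/7 + 7·1/7 = 55/7.

55/7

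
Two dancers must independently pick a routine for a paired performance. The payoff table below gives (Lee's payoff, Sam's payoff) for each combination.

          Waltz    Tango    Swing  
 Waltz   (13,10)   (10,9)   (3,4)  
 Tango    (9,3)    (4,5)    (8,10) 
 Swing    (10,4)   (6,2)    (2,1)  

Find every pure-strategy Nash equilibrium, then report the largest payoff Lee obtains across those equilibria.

13

Both Waltz is a pure NE (Lee: 13 ≥ 10; Sam: 10 ≥ 9). Lee gets 13.
(Tango, Swing) is a pure NE (Lee: 8 ≥ 3; Sam: 10 ≥ 5). Lee gets 8.
Every other cell has a profitable deviation for at least one player. Highest of {13, 8} is 13.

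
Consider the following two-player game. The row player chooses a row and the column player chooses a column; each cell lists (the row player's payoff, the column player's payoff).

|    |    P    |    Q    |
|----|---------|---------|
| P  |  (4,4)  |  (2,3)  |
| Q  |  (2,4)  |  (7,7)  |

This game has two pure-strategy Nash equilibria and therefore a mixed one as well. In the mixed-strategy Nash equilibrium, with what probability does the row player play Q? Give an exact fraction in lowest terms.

1/4

The row player's mix p on P must make the column player indifferent between P and Q.
The column player's payoff from P: 4p + 4(1−p). From Q: 3p + 7(1−p).
Set equal: 1p = 3(1−p) → p = 3/4.
Probability on Q is 1 − 3/4 = 1/4.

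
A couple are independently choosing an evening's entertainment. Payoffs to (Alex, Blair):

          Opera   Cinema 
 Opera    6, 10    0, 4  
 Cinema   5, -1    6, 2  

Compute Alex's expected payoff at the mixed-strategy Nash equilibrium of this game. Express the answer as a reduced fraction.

Blair mixes with probability q on Opera, chosen so Alex is indifferent: 6q + 0(1−q) = 5q + 6(1−q) gives q = 6/7.
Alex's expected payoff (from either row, since indifferent) is 6·6/7 + 0·1/7 = 36/7.

36/7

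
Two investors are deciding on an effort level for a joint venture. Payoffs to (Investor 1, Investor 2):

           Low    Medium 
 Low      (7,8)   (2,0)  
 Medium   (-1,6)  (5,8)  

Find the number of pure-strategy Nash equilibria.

Both Low: Investor 1 gets 7 (best alternative -1); Investor 2 gets 8 (best alternative 0). Neither deviates — NE.
Both Medium: Investor 1 gets 5 (best alternative 2); Investor 2 gets 8 (best alternative 6). Neither deviates — NE.
(Low, Medium) is not a NE: Investor 1 would switch to Medium (5 > 2).
No other cell survives both best-response checks, so there are 2 pure NE.

2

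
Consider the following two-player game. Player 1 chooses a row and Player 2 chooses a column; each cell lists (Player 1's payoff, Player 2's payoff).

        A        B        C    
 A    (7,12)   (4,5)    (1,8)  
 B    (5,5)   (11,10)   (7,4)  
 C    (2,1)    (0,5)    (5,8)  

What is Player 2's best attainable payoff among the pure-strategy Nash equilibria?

Both A is a pure NE (Player 1: 7 ≥ 5; Player 2: 12 ≥ 8). Player 2 gets 12.
Both B is a pure NE (Player 1: 11 ≥ 4; Player 2: 10 ≥ 5). Player 2 gets 10.
Every other cell has a profitable deviation for at least one player. Highest of {12, 10} is 12.

12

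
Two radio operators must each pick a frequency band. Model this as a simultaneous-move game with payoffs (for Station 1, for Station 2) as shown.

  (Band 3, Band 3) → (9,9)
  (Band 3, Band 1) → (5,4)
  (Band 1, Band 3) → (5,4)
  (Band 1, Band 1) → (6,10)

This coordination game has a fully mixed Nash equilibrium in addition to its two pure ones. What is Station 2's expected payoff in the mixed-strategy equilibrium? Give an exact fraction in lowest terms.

Station 1 mixes with probability p on Band 3, chosen so Station 2 is indifferent: 9p + 4(1−p) = 4p + 10(1−p) gives p = 6/11.
Station 2's expected payoff is 9·6/11 + 4·5/11 = 74/11.

74/11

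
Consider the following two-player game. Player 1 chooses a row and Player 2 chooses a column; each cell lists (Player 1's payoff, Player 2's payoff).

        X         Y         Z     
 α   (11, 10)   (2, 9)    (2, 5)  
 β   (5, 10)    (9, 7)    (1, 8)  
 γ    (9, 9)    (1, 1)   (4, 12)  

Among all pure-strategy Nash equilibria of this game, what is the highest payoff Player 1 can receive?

11

(α, X) is a pure NE (Player 1: 11 ≥ 9; Player 2: 10 ≥ 9). Player 1 gets 11.
(γ, Z) is a pure NE (Player 1: 4 ≥ 2; Player 2: 12 ≥ 9). Player 1 gets 4.
Every other cell has a profitable deviation for at least one player. Highest of {11, 4} is 11.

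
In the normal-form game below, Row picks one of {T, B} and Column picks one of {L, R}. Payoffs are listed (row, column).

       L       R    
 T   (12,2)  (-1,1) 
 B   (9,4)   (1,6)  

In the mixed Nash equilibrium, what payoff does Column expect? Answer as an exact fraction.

Row mixes with probability p on T, chosen so Column is indifferent: 2p + 4(1−p) = 1p + 6(1−p) gives p = 2/3.
Column's expected payoff is 2·2/3 + 4·1/3 = 8/3.

8/3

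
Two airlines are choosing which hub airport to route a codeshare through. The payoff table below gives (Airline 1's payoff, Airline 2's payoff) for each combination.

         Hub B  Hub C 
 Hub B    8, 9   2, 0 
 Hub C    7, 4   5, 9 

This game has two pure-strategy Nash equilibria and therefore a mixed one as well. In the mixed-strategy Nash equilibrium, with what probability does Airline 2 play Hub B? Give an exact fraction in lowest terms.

3/4

Airline 2's mix q on Hub B must make Airline 1 indifferent between Hub B and Hub C.
Airline 1's payoff from Hub B: 8q + 2(1−q). From Hub C: 7q + 5(1−q).
Set equal: 1q = 3(1−q) → q = 3/4.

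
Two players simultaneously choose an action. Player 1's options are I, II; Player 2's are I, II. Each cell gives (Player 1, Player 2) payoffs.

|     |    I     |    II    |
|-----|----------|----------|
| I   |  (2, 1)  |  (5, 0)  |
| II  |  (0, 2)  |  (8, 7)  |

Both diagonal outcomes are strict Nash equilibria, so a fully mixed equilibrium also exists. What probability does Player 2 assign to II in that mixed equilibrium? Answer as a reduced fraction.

Player 2's mix q on I must make Player 1 indifferent between I and II.
Player 1's payoff from I: 2q + 5(1−q). From II: 0q + 8(1−q).
Set equal: 2q = 3(1−q) → q = 3/5.
Probability on II is 1 − 3/5 = 2/5.

2/5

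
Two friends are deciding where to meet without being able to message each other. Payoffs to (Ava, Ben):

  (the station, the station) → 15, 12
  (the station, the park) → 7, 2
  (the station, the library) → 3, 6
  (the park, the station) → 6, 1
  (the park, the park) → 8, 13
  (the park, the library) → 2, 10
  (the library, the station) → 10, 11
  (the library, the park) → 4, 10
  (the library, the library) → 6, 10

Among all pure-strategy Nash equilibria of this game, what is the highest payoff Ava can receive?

Both the station is a pure NE (Ava: 15 ≥ 10; Ben: 12 ≥ 6). Ava gets 15.
Both the park is a pure NE (Ava: 8 ≥ 7; Ben: 13 ≥ 10). Ava gets 8.
Every other cell has a profitable deviation for at least one player. Highest of {15, 8} is 15.

15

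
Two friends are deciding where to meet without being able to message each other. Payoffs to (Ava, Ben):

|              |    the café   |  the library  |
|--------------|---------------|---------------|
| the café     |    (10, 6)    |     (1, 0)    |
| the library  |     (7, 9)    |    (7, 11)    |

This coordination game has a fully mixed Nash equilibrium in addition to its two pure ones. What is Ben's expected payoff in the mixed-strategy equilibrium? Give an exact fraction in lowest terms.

33/4

Ava mixes with probability p on the café, chosen so Ben is indifferent: 6p + 9(1−p) = 0p + 11(1−p) gives p = 1/4.
Ben's expected payoff is 6·1/4 + 9·3/4 = 33/4.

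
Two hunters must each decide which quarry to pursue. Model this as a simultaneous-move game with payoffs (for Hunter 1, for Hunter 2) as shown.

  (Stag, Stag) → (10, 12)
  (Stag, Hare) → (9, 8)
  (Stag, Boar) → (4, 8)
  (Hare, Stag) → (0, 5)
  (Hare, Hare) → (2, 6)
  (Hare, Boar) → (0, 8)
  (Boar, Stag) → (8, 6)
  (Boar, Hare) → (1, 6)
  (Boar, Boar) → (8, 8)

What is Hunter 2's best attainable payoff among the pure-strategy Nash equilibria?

12

Both Stag is a pure NE (Hunter 1: 10 ≥ 8; Hunter 2: 12 ≥ 8). Hunter 2 gets 12.
Both Boar is a pure NE (Hunter 1: 8 ≥ 4; Hunter 2: 8 ≥ 6). Hunter 2 gets 8.
Every other cell has a profitable deviation for at least one player. Highest of {12, 8} is 12.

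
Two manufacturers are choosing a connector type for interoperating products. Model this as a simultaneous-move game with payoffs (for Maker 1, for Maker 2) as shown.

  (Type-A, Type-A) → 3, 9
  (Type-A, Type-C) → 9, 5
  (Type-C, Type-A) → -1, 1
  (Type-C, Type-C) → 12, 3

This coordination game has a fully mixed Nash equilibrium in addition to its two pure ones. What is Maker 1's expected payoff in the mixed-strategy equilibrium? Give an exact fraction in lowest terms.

Maker 2 mixes with probability q on Type-A, chosen so Maker 1 is indifferent: 3q + 9(1−q) = (-1)q + 12(1−q) gives q = 3/7.
Maker 1's expected payoff (from either row, since indifferent) is 3·3/7 + 9·4/7 = 45/7.

45/7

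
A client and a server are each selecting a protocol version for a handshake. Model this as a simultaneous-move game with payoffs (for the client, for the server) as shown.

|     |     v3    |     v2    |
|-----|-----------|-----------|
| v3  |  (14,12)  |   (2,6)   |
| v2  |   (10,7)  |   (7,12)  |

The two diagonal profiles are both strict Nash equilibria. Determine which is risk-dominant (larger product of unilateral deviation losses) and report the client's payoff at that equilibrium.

7

At both v3: the client loses 14 − 10 = 4 by deviating; the server loses 12 − 6 = 6. Product = 4·6 = 24.
At both v2: the client loses 7 − 2 = 5 by deviating; the server loses 12 − 7 = 5. Product = 5·5 = 25.
25 > 24, so both v2 is risk-dominant. The client's payoff there is 7.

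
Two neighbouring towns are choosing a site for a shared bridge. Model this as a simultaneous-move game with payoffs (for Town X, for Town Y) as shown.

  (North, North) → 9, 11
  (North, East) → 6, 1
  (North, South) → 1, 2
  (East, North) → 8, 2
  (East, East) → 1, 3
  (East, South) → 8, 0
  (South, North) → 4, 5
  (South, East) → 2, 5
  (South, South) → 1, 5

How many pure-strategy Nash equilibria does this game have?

Both North: Town X gets 9 (best alternative 8); Town Y gets 11 (best alternative 2). Neither deviates — NE.
Both South is not a NE: Town X would switch to East (8 > 1).
No other cell survives both best-response checks, so there is 1 pure NE.

1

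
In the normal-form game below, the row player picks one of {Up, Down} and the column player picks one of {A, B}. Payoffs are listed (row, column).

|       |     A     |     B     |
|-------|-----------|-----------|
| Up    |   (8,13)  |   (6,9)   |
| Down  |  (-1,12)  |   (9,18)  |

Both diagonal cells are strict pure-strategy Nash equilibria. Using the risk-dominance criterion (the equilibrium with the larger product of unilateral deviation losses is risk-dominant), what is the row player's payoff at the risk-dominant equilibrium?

At (Up, A): the row player loses 8 − (-1) = 9 by deviating; the column player loses 13 − 9 = 4. Product = 9·4 = 36.
At (Down, B): the row player loses 9 − 6 = 3 by deviating; the column player loses 18 − 12 = 6. Product = 3·6 = 18.
36 > 18, so (Up, A) is risk-dominant. The row player's payoff there is 8.

8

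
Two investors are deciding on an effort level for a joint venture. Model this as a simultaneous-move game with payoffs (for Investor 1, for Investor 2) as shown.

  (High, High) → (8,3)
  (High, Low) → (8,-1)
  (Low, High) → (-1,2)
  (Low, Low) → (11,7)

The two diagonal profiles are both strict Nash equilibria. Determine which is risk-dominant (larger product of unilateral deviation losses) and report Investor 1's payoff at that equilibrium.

8

At both High: Investor 1 loses 8 − (-1) = 9 by deviating; Investor 2 loses 3 − (-1) = 4. Product = 9·4 = 36.
At both Low: Investor 1 loses 11 − 8 = 3 by deviating; Investor 2 loses 7 − 2 = 5. Product = 3·5 = 15.
36 > 15, so both High is risk-dominant. Investor 1's payoff there is 8.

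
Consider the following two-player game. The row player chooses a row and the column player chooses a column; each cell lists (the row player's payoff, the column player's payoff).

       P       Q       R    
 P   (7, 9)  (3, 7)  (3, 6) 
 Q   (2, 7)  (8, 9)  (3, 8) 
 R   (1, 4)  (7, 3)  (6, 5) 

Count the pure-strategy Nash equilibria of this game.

3

Both P: the row player gets 7 (best alternative 2); the column player gets 9 (best alternative 7). Neither deviates — NE.
Both Q: the row player gets 8 (best alternative 7); the column player gets 9 (best alternative 8). Neither deviates — NE.
Both R: the row player gets 6 (best alternative 3); the column player gets 5 (best alternative 4). Neither deviates — NE.
(R, P) is not a NE: the row player would switch to P (7 > 1).
No other cell survives both best-response checks, so there are 3 pure NE.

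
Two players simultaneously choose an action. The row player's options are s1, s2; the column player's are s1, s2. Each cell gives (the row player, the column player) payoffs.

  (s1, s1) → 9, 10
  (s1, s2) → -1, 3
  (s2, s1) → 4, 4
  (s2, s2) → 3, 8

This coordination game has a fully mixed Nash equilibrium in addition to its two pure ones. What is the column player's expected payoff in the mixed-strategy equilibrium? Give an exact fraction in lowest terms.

68/11

The row player mixes with probability p on s1, chosen so the column player is indifferent: 10p + 4(1−p) = 3p + 8(1−p) gives p = 4/11.
The column player's expected payoff is 10·4/11 + 4·7/11 = 68/11.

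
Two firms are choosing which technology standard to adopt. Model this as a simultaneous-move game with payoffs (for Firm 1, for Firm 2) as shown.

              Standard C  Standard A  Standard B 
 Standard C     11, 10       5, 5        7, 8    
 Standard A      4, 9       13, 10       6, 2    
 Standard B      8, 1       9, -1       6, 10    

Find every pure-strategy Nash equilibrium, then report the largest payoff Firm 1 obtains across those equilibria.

13

Both Standard C is a pure NE (Firm 1: 11 ≥ 8; Firm 2: 10 ≥ 8). Firm 1 gets 11.
Both Standard A is a pure NE (Firm 1: 13 ≥ 9; Firm 2: 10 ≥ 9). Firm 1 gets 13.
Every other cell has a profitable deviation for at least one player. Highest of {11, 13} is 13.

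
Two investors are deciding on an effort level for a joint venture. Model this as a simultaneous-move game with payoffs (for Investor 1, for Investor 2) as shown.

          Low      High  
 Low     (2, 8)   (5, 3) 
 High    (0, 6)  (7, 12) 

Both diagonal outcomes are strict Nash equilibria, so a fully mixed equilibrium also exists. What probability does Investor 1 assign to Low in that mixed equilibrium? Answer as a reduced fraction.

6/11

Investor 1's mix p on Low must make Investor 2 indifferent between Low and High.
Investor 2's payoff from Low: 8p + 6(1−p). From High: 3p + 12(1−p).
Set equal: 5p = 6(1−p) → p = 6/11.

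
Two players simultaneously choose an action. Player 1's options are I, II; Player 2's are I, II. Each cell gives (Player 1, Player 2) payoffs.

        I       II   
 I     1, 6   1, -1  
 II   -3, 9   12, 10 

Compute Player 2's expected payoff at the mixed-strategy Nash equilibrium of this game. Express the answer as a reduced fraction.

69/8

Player 1 mixes with probability p on I, chosen so Player 2 is indifferent: 6p + 9(1−p) = (-1)p + 10(1−p) gives p = 1/8.
Player 2's expected payoff is 6·1/8 + 9·7/8 = 69/8.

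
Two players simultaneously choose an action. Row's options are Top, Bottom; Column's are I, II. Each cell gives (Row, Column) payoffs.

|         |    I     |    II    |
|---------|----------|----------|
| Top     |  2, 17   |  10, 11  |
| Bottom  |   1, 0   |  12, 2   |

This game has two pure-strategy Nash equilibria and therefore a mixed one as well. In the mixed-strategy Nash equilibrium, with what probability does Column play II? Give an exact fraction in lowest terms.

1/3

Column's mix q on I must make Row indifferent between Top and Bottom.
Row's payoff from Top: 2q + 10(1−q). From Bottom: 1q + 12(1−q).
Set equal: 1q = 2(1−q) → q = 2/3.
Probability on II is 1 − 2/3 = 1/3.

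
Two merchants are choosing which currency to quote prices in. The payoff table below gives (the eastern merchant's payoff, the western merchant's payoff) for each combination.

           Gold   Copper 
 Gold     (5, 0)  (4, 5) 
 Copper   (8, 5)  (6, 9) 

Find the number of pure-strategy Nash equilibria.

Both Copper: the eastern merchant gets 6 (best alternative 4); the western merchant gets 9 (best alternative 5). Neither deviates — NE.
Both Gold is not a NE: the eastern merchant would switch to Copper (8 > 5).
No other cell survives both best-response checks, so there is 1 pure NE.

1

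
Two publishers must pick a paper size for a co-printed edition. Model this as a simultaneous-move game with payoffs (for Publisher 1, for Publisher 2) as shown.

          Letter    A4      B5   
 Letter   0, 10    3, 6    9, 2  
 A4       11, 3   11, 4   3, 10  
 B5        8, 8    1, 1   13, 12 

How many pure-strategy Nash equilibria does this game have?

Both B5: Publisher 1 gets 13 (best alternative 9); Publisher 2 gets 12 (best alternative 8). Neither deviates — NE.
Both Letter is not a NE: Publisher 1 would switch to A4 (11 > 0).
No other cell survives both best-response checks, so there is 1 pure NE.

1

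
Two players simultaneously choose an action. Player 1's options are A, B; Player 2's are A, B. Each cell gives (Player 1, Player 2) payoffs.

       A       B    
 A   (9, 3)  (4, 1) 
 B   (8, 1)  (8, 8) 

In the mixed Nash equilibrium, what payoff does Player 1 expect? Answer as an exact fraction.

8

Player 2 mixes with probability q on A, chosen so Player 1 is indifferent: 9q + 4(1−q) = 8q + 8(1−q) gives q = 4/5.
Player 1's expected payoff (from either row, since indifferent) is 9·4/5 + 4·1/5 = 8.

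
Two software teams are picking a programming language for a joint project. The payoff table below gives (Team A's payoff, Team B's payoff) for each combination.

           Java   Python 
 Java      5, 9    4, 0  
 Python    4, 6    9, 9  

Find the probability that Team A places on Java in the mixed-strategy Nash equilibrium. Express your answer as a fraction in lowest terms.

1/4

Team A's mix p on Java must make Team B indifferent between Java and Python.
Team B's payoff from Java: 9p + 6(1−p). From Python: 0p + 9(1−p).
Set equal: 9p = 3(1−p) → p = 3/12 = 1/4.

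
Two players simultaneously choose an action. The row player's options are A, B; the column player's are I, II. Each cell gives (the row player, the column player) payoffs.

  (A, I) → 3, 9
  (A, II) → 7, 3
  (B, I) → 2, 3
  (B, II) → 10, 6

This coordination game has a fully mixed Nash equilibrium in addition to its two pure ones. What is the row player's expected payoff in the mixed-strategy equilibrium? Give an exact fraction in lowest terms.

The column player mixes with probability q on I, chosen so the row player is indifferent: 3q + 7(1−q) = 2q + 10(1−q) gives q = 3/4.
The row player's expected payoff (from either row, since indifferent) is 3·3/4 + 7·1/4 = 4.

4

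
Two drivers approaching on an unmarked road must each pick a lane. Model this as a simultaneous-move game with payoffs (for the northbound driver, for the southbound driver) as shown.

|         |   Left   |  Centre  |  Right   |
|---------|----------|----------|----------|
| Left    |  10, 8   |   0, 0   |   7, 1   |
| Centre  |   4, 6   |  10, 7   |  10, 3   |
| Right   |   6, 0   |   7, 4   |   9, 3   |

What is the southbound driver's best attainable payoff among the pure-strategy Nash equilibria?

8

Both Left is a pure NE (the northbound driver: 10 ≥ 6; the southbound driver: 8 ≥ 1). The southbound driver gets 8.
Both Centre is a pure NE (the northbound driver: 10 ≥ 7; the southbound driver: 7 ≥ 6). The southbound driver gets 7.
Every other cell has a profitable deviation for at least one player. Highest of {8, 7} is 8.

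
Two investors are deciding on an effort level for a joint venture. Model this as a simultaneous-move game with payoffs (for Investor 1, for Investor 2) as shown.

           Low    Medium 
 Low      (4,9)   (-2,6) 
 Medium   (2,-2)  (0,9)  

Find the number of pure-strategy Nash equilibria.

Both Low: Investor 1 gets 4 (best alternative 2); Investor 2 gets 9 (best alternative 6). Neither deviates — NE.
Both Medium: Investor 1 gets 0 (best alternative -2); Investor 2 gets 9 (best alternative -2). Neither deviates — NE.
(Low, Medium) is not a NE: Investor 1 would switch to Medium (0 > -2).
No other cell survives both best-response checks, so there are 2 pure NE.

2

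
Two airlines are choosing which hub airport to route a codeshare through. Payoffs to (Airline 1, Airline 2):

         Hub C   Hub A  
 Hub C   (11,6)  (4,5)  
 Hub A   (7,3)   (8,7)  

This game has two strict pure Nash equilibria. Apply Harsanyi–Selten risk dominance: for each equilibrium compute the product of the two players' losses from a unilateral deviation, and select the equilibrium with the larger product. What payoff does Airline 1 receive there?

At both Hub C: Airline 1 loses 11 − 7 = 4 by deviating; Airline 2 loses 6 − 5 = 1. Product = 4·1 = 4.
At both Hub A: Airline 1 loses 8 − 4 = 4 by deviating; Airline 2 loses 7 − 3 = 4. Product = 4·4 = 16.
16 > 4, so both Hub A is risk-dominant. Airline 1's payoff there is 8.

8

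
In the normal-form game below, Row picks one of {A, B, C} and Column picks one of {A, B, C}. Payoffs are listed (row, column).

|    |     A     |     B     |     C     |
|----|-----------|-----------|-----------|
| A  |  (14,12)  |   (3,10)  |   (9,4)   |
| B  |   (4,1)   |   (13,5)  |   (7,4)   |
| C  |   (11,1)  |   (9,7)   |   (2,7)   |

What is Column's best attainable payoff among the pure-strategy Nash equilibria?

12

Both A is a pure NE (Row: 14 ≥ 11; Column: 12 ≥ 10). Column gets 12.
Both B is a pure NE (Row: 13 ≥ 9; Column: 5 ≥ 4). Column gets 5.
Every other cell has a profitable deviation for at least one player. Highest of {12, 5} is 12.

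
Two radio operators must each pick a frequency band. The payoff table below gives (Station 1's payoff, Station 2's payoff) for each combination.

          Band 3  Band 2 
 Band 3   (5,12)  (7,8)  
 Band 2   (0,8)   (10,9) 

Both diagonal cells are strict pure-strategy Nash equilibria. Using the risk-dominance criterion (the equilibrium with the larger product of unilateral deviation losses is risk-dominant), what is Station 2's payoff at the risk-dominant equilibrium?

12

At both Band 3: Station 1 loses 5 − 0 = 5 by deviating; Station 2 loses 12 − 8 = 4. Product = 5·4 = 20.
At both Band 2: Station 1 loses 10 − 7 = 3 by deviating; Station 2 loses 9 − 8 = 1. Product = 3·1 = 3.
20 > 3, so both Band 3 is risk-dominant. Station 2's payoff there is 12.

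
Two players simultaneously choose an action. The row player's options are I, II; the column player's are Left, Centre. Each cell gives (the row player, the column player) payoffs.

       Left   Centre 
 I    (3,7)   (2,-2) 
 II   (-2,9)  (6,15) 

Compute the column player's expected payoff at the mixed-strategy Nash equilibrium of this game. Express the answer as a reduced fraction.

41/5

The row player mixes with probability p on I, chosen so the column player is indifferent: 7p + 9(1−p) = (-2)p + 15(1−p) gives p = 2/5.
The column player's expected payoff is 7·2/5 + 9·3/5 = 41/5.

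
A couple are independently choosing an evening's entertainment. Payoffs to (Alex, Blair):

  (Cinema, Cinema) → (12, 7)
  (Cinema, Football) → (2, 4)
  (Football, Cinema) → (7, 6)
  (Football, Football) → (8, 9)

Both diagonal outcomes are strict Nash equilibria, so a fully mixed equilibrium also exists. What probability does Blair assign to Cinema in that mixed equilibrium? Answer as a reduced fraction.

6/11

Blair's mix q on Cinema must make Alex indifferent between Cinema and Football.
Alex's payoff from Cinema: 12q + 2(1−q). From Football: 7q + 8(1−q).
Set equal: 5q = 6(1−q) → q = 6/11.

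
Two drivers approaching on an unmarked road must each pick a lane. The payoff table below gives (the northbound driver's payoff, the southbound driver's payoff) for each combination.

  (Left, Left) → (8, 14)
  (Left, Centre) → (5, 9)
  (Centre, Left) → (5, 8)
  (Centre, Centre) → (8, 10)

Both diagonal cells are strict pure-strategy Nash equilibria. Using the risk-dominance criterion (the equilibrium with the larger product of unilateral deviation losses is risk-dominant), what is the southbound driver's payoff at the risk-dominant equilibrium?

14

At both Left: the northbound driver loses 8 − 5 = 3 by deviating; the southbound driver loses 14 − 9 = 5. Product = 3·5 = 15.
At both Centre: the northbound driver loses 8 − 5 = 3 by deviating; the southbound driver loses 10 − 8 = 2. Product = 3·2 = 6.
15 > 6, so both Left is risk-dominant. The southbound driver's payoff there is 14.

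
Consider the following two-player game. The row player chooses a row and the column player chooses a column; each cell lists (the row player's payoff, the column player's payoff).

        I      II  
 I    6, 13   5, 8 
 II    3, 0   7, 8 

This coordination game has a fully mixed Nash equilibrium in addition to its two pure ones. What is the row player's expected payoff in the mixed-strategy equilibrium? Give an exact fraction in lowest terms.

27/5

The column player mixes with probability q on I, chosen so the row player is indifferent: 6q + 5(1−q) = 3q + 7(1−q) gives q = 2/5.
The row player's expected payoff (from either row, since indifferent) is 6·2/5 + 5·3/5 = 27/5.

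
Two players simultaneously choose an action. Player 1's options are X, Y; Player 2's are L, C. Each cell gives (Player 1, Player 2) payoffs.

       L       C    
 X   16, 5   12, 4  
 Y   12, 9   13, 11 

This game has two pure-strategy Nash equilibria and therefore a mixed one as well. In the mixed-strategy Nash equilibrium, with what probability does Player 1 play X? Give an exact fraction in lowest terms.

Player 1's mix p on X must make Player 2 indifferent between L and C.
Player 2's payoff from L: 5p + 9(1−p). From C: 4p + 11(1−p).
Set equal: 1p = 2(1−p) → p = 2/3.

2/3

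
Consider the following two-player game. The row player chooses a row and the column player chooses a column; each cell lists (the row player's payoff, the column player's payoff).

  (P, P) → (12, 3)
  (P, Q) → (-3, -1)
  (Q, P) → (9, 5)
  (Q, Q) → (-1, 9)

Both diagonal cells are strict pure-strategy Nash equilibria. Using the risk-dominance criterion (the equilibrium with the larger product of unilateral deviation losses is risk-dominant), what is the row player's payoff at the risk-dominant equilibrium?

12

At both P: the row player loses 12 − 9 = 3 by deviating; the column player loses 3 − (-1) = 4. Product = 3·4 = 12.
At both Q: the row player loses -1 − (-3) = 2 by deviating; the column player loses 9 − 5 = 4. Product = 2·4 = 8.
12 > 8, so both P is risk-dominant. The row player's payoff there is 12.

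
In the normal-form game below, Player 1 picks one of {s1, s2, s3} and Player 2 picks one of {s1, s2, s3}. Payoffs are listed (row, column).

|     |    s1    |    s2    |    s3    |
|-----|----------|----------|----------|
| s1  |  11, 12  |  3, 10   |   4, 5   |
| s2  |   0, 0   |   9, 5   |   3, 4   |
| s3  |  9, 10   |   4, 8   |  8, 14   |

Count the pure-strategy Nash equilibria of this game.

Both s1: Player 1 gets 11 (best alternative 9); Player 2 gets 12 (best alternative 10). Neither deviates — NE.
Both s2: Player 1 gets 9 (best alternative 4); Player 2 gets 5 (best alternative 4). Neither deviates — NE.
Both s3: Player 1 gets 8 (best alternative 4); Player 2 gets 14 (best alternative 10). Neither deviates — NE.
(s3, s2) is not a NE: Player 1 would switch to s2 (9 > 4).
No other cell survives both best-response checks, so there are 3 pure NE.

3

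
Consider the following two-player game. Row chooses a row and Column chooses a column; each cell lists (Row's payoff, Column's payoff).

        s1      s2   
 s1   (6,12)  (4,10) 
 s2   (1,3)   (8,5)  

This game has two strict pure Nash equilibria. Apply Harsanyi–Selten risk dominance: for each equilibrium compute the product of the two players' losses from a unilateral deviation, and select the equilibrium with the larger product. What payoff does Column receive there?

12

At both s1: Row loses 6 − 1 = 5 by deviating; Column loses 12 − 10 = 2. Product = 5·2 = 10.
At both s2: Row loses 8 − 4 = 4 by deviating; Column loses 5 − 3 = 2. Product = 4·2 = 8.
10 > 8, so both s1 is risk-dominant. Column's payoff there is 12.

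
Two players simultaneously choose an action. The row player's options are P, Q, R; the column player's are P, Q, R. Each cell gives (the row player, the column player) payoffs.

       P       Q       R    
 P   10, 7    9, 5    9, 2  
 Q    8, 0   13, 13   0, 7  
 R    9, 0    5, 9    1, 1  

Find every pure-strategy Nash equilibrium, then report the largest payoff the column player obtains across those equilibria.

Both P is a pure NE (the row player: 10 ≥ 9; the column player: 7 ≥ 5). The column player gets 7.
Both Q is a pure NE (the row player: 13 ≥ 9; the column player: 13 ≥ 7). The column player gets 13.
Every other cell has a profitable deviation for at least one player. Highest of {7, 13} is 13.

13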